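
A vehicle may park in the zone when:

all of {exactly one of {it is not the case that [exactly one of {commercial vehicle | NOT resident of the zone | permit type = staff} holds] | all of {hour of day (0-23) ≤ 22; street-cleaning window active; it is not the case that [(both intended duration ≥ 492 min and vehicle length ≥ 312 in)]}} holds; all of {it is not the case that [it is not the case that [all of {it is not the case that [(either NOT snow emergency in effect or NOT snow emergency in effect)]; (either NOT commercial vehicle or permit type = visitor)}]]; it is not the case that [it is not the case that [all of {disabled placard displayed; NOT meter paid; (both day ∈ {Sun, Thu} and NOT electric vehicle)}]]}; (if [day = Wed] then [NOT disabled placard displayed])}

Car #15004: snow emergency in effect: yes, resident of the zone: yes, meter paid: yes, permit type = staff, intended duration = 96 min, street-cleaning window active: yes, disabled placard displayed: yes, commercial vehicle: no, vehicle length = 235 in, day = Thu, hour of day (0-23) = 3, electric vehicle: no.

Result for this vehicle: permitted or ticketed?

Ticketed

Atomic conditions:
  commercial vehicle: no → false
  NOT resident of the zone: yes → false
  permit type = staff: staff == staff is true
  hour of day (0-23) ≤ 22: 3 ≤ 22 is true
  street-cleaning window active: yes → true
  intended duration ≥ 492 min: 96 ≥ 492 is false
  vehicle length ≥ 312 in: 235 ≥ 312 is false
  NOT snow emergency in effect: yes → false
  NOT commercial vehicle: no → true
  permit type = visitor: staff == visitor is false
  disabled placard displayed: yes → true
  NOT meter paid: yes → false
  day ∈ {Sun, Thu}: Thu is in the set → true
  NOT electric vehicle: no → true
  day = Wed: Thu == Wed is false
  NOT disabled placard displayed: yes → false
Combine:
[1.1.1] exactly-one(false, false, true) = true
[1.1] NOT true = false
[1.2.3.1] false AND false = false
[1.2.3] NOT false = true
[1.2] true AND true AND true = true
[1] exactly-one(false, true) = true
[2.1.1.1.1.1] false OR false = false
[2.1.1.1.1] NOT false = true
[2.1.1.1.2] true OR false = true
[2.1.1.1] true AND true = true
[2.1.1] NOT true = false
[2.1] NOT false = true
[2.2.1.1.3] true AND true = true
[2.2.1.1] true AND false AND true = false
[2.2.1] NOT false = true
[2.2] NOT true = false
[2] true AND false = false
[3] false → false (antecedent false ⇒ implication holds) = true
[root] true AND false AND true = false
Overall: false → ticketed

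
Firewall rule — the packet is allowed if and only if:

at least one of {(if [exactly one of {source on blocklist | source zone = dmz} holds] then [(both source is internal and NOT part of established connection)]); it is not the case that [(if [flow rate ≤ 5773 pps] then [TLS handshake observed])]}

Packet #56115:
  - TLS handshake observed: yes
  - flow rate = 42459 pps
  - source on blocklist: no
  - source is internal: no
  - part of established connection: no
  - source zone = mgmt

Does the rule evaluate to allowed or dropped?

Atomic conditions:
  source on blocklist: no → false
  source zone = dmz: mgmt == dmz is false
  source is internal: no → false
  NOT part of established connection: no → true
  flow rate ≤ 5773 pps: 42459 ≤ 5773 is false
  TLS handshake observed: yes → true
Combine:
[1.1] exactly-one(false, false) = false
[1.2] false AND true = false
[1] false → false (antecedent false ⇒ implication holds) = true
[2.1] false → true (antecedent false ⇒ implication holds) = true
[2] NOT true = false
[root] true OR false = true
Overall: true → allowed

Allowed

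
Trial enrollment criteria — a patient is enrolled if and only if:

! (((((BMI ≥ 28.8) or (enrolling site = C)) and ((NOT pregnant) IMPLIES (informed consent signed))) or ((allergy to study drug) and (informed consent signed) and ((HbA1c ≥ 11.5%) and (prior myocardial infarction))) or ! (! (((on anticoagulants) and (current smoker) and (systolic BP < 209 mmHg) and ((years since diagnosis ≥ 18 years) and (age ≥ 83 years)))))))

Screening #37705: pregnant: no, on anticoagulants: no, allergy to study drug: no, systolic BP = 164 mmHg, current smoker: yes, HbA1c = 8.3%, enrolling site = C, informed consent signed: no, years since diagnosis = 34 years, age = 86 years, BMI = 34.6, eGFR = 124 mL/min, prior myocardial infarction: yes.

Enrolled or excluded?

Enrolled

Atomic conditions:
  BMI ≥ 28.8: 34.6 ≥ 28.8 is true
  enrolling site = C: C == C is true
  NOT pregnant: no → true
  informed consent signed: no → false
  allergy to study drug: no → false
  HbA1c ≥ 11.5%: 8.3 ≥ 11.5 is false
  prior myocardial infarction: yes → true
  on anticoagulants: no → false
  current smoker: yes → true
  systolic BP < 209 mmHg: 164 < 209 is true
  years since diagnosis ≥ 18 years: 34 ≥ 18 is true
  age ≥ 83 years: 86 ≥ 83 is true
Combine:
[1.1.1] true OR true = true
[1.1.2] true → false = false
[1.1] true AND false = false
[1.2.3] false AND true = false
[1.2] false AND false AND false = false
[1.3.1.1.4] true AND true = true
[1.3.1.1] false AND true AND true AND true = false
[1.3.1] NOT false = true
[1.3] NOT true = false
[1] false OR false OR false = false
[root] NOT false = true
Overall: true → enrolled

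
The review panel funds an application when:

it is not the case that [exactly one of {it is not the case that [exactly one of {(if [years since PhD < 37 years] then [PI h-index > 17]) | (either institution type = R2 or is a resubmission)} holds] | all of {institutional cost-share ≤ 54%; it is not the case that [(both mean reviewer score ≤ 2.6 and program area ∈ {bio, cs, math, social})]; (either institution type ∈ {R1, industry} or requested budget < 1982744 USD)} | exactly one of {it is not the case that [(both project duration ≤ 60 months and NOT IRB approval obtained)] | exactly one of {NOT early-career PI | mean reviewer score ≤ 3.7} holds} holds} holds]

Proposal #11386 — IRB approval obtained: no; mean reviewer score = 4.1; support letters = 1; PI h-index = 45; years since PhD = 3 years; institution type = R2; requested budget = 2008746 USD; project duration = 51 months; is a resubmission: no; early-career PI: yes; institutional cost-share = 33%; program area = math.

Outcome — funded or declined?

Declined

Atomic conditions:
  years since PhD < 37 years: 3 < 37 is true
  PI h-index > 17: 45 > 17 is true
  institution type = R2: R2 == R2 is true
  is a resubmission: no → false
  institutional cost-share ≤ 54%: 33 ≤ 54 is true
  mean reviewer score ≤ 2.6: 4.1 ≤ 2.6 is false
  program area ∈ {bio, cs, math, social}: math is in the set → true
  institution type ∈ {R1, industry}: R2 is not in the set → false
  requested budget < 1982744 USD: 2008746 < 1982744 is false
  project duration ≤ 60 months: 51 ≤ 60 is true
  NOT IRB approval obtained: no → true
  NOT early-career PI: yes → false
  mean reviewer score ≤ 3.7: 4.1 ≤ 3.7 is false
Combine:
[1.1.1.1] true → true = true
[1.1.1.2] true OR false = true
[1.1.1] exactly-one(true, true) = false
[1.1] NOT false = true
[1.2.2.1] false AND true = false
[1.2.2] NOT false = true
[1.2.3] false OR false = false
[1.2] true AND true AND false = false
[1.3.1.1] true AND true = true
[1.3.1] NOT true = false
[1.3.2] exactly-one(false, false) = false
[1.3] exactly-one(false, false) = false
[1] exactly-one(true, false, false) = true
[root] NOT true = false
Overall: false → declined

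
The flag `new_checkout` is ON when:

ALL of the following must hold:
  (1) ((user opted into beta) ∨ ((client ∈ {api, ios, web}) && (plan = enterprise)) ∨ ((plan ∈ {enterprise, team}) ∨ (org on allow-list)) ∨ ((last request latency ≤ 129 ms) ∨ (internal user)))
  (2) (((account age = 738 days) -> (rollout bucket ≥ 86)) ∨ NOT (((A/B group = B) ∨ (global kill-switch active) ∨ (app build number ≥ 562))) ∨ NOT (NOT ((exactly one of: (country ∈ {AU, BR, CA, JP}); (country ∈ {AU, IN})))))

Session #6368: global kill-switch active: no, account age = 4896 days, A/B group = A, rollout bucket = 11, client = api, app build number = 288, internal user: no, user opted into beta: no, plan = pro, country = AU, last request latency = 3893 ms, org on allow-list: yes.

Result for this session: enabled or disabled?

Enabled

Atomic conditions:
  user opted into beta: no → false
  client ∈ {api, ios, web}: api is in the set → true
  plan = enterprise: pro == enterprise is false
  plan ∈ {enterprise, team}: pro is not in the set → false
  org on allow-list: yes → true
  last request latency ≤ 129 ms: 3893 ≤ 129 is false
  internal user: no → false
  account age = 738 days: 4896 == 738 is false
  rollout bucket ≥ 86: 11 ≥ 86 is false
  A/B group = B: A == B is false
  global kill-switch active: no → false
  app build number ≥ 562: 288 ≥ 562 is false
  country ∈ {AU, BR, CA, JP}: AU is in the set → true
  country ∈ {AU, IN}: AU is in the set → true
Combine:
[1.2] true AND false = false
[1.3] false OR true = true
[1.4] false OR false = false
[1] false OR false OR true OR false = true
[2.1] false → false (antecedent false ⇒ implication holds) = true
[2.2.1] false OR false OR false = false
[2.2] NOT false = true
[2.3.1.1] exactly-one(true, true) = false
[2.3.1] NOT false = true
[2.3] NOT true = false
[2] true OR true OR false = true
[root] true AND true = true
Overall: true → enabled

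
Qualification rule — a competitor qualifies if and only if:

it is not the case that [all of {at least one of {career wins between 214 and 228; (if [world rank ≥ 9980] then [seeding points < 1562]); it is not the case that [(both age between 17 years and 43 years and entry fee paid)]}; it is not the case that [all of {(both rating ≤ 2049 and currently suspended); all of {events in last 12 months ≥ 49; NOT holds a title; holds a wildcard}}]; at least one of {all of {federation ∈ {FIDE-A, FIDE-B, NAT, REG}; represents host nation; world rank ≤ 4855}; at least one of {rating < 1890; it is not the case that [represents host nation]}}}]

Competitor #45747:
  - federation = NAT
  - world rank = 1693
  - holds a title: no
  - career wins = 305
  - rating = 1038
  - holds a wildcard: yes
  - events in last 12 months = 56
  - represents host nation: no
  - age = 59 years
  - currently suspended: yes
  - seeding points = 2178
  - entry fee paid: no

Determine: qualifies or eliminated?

Atomic conditions:
  career wins between 214 and 228: 305 in [214, 228] is false
  world rank ≥ 9980: 1693 ≥ 9980 is false
  seeding points < 1562: 2178 < 1562 is false
  age between 17 years and 43 years: 59 in [17, 43] is false
  entry fee paid: no → false
  rating ≤ 2049: 1038 ≤ 2049 is true
  currently suspended: yes → true
  events in last 12 months ≥ 49: 56 ≥ 49 is true
  NOT holds a title: no → true
  holds a wildcard: yes → true
  federation ∈ {FIDE-A, FIDE-B, NAT, REG}: NAT is in the set → true
  represents host nation: no → false
  world rank ≤ 4855: 1693 ≤ 4855 is true
  rating < 1890: 1038 < 1890 is true
Combine:
[1.1.2] false → false (antecedent false ⇒ implication holds) = true
[1.1.3.1] false AND false = false
[1.1.3] NOT false = true
[1.1] false OR true OR true = true
[1.2.1.1] true AND true = true
[1.2.1.2] true AND true AND true = true
[1.2.1] true AND true = true
[1.2] NOT true = false
[1.3.1] true AND false AND true = false
[1.3.2.2] NOT false = true
[1.3.2] true OR true = true
[1.3] false OR true = true
[1] true AND false AND true = false
[root] NOT false = true
Overall: true → qualifies

Qualifies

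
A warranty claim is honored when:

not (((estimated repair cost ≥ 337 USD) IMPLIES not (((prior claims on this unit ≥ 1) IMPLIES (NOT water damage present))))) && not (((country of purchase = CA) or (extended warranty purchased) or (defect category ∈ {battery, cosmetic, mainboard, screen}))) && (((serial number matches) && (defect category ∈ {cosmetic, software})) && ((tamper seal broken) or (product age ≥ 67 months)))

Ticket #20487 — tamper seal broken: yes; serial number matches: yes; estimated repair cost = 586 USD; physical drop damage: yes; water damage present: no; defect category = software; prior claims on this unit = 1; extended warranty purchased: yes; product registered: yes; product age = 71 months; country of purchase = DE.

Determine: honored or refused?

Atomic conditions:
  estimated repair cost ≥ 337 USD: 586 ≥ 337 is true
  prior claims on this unit ≥ 1: 1 ≥ 1 is true
  NOT water damage present: no → true
  country of purchase = CA: DE == CA is false
  extended warranty purchased: yes → true
  defect category ∈ {battery, cosmetic, mainboard, screen}: software is not in the set → false
  serial number matches: yes → true
  defect category ∈ {cosmetic, software}: software is in the set → true
  tamper seal broken: yes → true
  product age ≥ 67 months: 71 ≥ 67 is true
Combine:
[1.1.2.1] true → true = true
[1.1.2] NOT true = false
[1.1] true → false = false
[1] NOT false = true
[2.1] false OR true OR false = true
[2] NOT true = false
[3.1] true AND true = true
[3.2] true OR true = true
[3] true AND true = true
[root] true AND false AND true = false
Overall: false → refused

Refused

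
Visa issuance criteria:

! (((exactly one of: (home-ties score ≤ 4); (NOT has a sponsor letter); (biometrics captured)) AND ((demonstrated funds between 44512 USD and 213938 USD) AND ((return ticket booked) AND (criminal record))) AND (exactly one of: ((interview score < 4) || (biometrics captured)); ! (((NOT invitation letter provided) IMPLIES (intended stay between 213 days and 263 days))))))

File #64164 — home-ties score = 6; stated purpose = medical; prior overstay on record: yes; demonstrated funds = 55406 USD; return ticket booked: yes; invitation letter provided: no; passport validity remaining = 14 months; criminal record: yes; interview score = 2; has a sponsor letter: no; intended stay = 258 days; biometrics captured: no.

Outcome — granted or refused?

Refused

Atomic conditions:
  home-ties score ≤ 4: 6 ≤ 4 is false
  NOT has a sponsor letter: no → true
  biometrics captured: no → false
  demonstrated funds between 44512 USD and 213938 USD: 55406 in [44512, 213938] is true
  return ticket booked: yes → true
  criminal record: yes → true
  interview score < 4: 2 < 4 is true
  NOT invitation letter provided: no → true
  intended stay between 213 days and 263 days: 258 in [213, 263] is true
Combine:
[1.1] exactly-one(false, true, false) = true
[1.2.2] true AND true = true
[1.2] true AND true = true
[1.3.1] true OR false = true
[1.3.2.1] true → true = true
[1.3.2] NOT true = false
[1.3] exactly-one(true, false) = true
[1] true AND true AND true = true
[root] NOT true = false
Overall: false → refused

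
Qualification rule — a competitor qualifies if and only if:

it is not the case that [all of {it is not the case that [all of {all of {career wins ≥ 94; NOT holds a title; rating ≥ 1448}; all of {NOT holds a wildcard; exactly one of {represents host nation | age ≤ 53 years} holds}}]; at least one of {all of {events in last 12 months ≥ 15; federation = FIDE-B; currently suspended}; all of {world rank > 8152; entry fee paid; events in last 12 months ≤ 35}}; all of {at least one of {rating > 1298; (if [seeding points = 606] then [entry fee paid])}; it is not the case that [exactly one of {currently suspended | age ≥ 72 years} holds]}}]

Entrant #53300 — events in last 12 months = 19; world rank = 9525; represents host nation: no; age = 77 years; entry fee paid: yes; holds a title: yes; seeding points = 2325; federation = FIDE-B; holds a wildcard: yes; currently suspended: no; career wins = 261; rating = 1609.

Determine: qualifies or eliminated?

Qualifies

Atomic conditions:
  career wins ≥ 94: 261 ≥ 94 is true
  NOT holds a title: yes → false
  rating ≥ 1448: 1609 ≥ 1448 is true
  NOT holds a wildcard: yes → false
  represents host nation: no → false
  age ≤ 53 years: 77 ≤ 53 is false
  events in last 12 months ≥ 15: 19 ≥ 15 is true
  federation = FIDE-B: FIDE-B == FIDE-B is true
  currently suspended: no → false
  world rank > 8152: 9525 > 8152 is true
  entry fee paid: yes → true
  events in last 12 months ≤ 35: 19 ≤ 35 is true
  rating > 1298: 1609 > 1298 is true
  seeding points = 606: 2325 == 606 is false
  age ≥ 72 years: 77 ≥ 72 is true
Combine:
[1.1.1.1] true AND false AND true = false
[1.1.1.2.2] exactly-one(false, false) = false
[1.1.1.2] false AND false = false
[1.1.1] false AND false = false
[1.1] NOT false = true
[1.2.1] true AND true AND false = false
[1.2.2] true AND true AND true = true
[1.2] false OR true = true
[1.3.1.2] false → true (antecedent false ⇒ implication holds) = true
[1.3.1] true OR true = true
[1.3.2.1] exactly-one(false, true) = true
[1.3.2] NOT true = false
[1.3] true AND false = false
[1] true AND true AND false = false
[root] NOT false = true
Overall: true → qualifies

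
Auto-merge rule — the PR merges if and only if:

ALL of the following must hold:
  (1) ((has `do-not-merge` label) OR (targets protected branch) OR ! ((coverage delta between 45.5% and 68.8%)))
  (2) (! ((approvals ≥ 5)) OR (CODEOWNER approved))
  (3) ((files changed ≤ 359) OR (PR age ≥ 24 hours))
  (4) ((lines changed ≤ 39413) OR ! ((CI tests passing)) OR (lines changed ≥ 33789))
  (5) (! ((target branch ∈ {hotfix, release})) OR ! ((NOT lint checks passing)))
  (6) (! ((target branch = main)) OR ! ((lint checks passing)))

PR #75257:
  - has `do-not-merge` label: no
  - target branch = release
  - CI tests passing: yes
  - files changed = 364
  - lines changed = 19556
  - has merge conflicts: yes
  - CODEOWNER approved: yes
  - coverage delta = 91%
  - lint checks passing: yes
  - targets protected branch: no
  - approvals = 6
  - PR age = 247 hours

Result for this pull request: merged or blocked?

Atomic conditions:
  has `do-not-merge` label: no → false
  targets protected branch: no → false
  coverage delta between 45.5% and 68.8%: 91 in [45.5, 68.8] is false
  approvals ≥ 5: 6 ≥ 5 is true
  CODEOWNER approved: yes → true
  files changed ≤ 359: 364 ≤ 359 is false
  PR age ≥ 24 hours: 247 ≥ 24 is true
  lines changed ≤ 39413: 19556 ≤ 39413 is true
  CI tests passing: yes → true
  lines changed ≥ 33789: 19556 ≥ 33789 is false
  target branch ∈ {hotfix, release}: release is in the set → true
  NOT lint checks passing: yes → false
  target branch = main: release == main is false
  lint checks passing: yes → true
Combine:
[1.3] NOT false = true
[1] false OR false OR true = true
[2.1] NOT true = false
[2] false OR true = true
[3] false OR true = true
[4.2] NOT true = false
[4] true OR false OR false = true
[5.1] NOT true = false
[5.2] NOT false = true
[5] false OR true = true
[6.1] NOT false = true
[6.2] NOT true = false
[6] true OR false = true
[root] true AND true AND true AND true AND true AND true = true
Overall: true → merged

Merged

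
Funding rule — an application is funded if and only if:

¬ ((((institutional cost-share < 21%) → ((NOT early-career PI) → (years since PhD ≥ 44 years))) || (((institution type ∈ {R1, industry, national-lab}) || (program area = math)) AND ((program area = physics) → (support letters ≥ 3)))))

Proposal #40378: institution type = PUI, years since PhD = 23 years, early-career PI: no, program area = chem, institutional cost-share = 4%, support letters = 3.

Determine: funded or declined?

Atomic conditions:
  institutional cost-share < 21%: 4 < 21 is true
  NOT early-career PI: no → true
  years since PhD ≥ 44 years: 23 ≥ 44 is false
  institution type ∈ {R1, industry, national-lab}: PUI is not in the set → false
  program area = math: chem == math is false
  program area = physics: chem == physics is false
  support letters ≥ 3: 3 ≥ 3 is true
Combine:
[1.1.2] true → false = false
[1.1] true → false = false
[1.2.1] false OR false = false
[1.2.2] false → true (antecedent false ⇒ implication holds) = true
[1.2] false AND true = false
[1] false OR false = false
[root] NOT false = true
Overall: true → funded

Funded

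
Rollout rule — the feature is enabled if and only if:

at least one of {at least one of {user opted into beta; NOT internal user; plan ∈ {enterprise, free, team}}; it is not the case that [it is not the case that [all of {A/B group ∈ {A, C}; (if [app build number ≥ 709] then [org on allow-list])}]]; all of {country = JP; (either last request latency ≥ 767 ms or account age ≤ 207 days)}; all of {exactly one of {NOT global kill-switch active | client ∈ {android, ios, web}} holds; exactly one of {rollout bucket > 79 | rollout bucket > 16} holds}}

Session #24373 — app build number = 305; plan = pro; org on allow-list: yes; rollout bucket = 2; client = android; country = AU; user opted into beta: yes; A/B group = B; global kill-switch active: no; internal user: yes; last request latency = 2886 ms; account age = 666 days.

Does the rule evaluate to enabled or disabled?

Enabled

Atomic conditions:
  user opted into beta: yes → true
  NOT internal user: yes → false
  plan ∈ {enterprise, free, team}: pro is not in the set → false
  A/B group ∈ {A, C}: B is not in the set → false
  app build number ≥ 709: 305 ≥ 709 is false
  org on allow-list: yes → true
  country = JP: AU == JP is false
  last request latency ≥ 767 ms: 2886 ≥ 767 is true
  account age ≤ 207 days: 666 ≤ 207 is false
  NOT global kill-switch active: no → true
  client ∈ {android, ios, web}: android is in the set → true
  rollout bucket > 79: 2 > 79 is false
  rollout bucket > 16: 2 > 16 is false
Combine:
[1] true OR false OR false = true
[2.1.1.2] false → true (antecedent false ⇒ implication holds) = true
[2.1.1] false AND true = false
[2.1] NOT false = true
[2] NOT true = false
[3.2] true OR false = true
[3] false AND true = false
[4.1] exactly-one(true, true) = false
[4.2] exactly-one(false, false) = false
[4] false AND false = false
[root] true OR false OR false OR false = true
Overall: true → enabled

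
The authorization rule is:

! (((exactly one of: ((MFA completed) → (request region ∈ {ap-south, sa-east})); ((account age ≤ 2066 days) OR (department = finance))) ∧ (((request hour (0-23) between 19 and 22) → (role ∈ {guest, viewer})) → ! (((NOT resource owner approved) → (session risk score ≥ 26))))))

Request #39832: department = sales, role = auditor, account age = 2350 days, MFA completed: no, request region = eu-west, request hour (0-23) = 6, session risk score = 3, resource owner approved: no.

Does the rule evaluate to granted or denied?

Denied

Atomic conditions:
  MFA completed: no → false
  request region ∈ {ap-south, sa-east}: eu-west is not in the set → false
  account age ≤ 2066 days: 2350 ≤ 2066 is false
  department = finance: sales == finance is false
  request hour (0-23) between 19 and 22: 6 in [19, 22] is false
  role ∈ {guest, viewer}: auditor is not in the set → false
  NOT resource owner approved: no → true
  session risk score ≥ 26: 3 ≥ 26 is false
Combine:
[1.1.1] false → false (antecedent false ⇒ implication holds) = true
[1.1.2] false OR false = false
[1.1] exactly-one(true, false) = true
[1.2.1] false → false (antecedent false ⇒ implication holds) = true
[1.2.2.1] true → false = false
[1.2.2] NOT false = true
[1.2] true → true = true
[1] true AND true = true
[root] NOT true = false
Overall: false → denied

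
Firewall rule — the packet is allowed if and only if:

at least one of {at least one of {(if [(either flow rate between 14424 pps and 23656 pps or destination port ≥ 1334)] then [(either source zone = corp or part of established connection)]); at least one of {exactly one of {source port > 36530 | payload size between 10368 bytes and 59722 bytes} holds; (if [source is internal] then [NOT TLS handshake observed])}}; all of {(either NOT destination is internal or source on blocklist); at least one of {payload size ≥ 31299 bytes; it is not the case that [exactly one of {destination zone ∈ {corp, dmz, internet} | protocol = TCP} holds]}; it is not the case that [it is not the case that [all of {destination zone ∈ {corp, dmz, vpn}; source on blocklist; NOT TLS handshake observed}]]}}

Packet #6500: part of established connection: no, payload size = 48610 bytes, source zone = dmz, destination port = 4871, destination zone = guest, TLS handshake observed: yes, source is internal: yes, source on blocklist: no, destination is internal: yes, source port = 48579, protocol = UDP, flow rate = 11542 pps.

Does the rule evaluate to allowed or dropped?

Dropped

Atomic conditions:
  flow rate between 14424 pps and 23656 pps: 11542 in [14424, 23656] is false
  destination port ≥ 1334: 4871 ≥ 1334 is true
  source zone = corp: dmz == corp is false
  part of established connection: no → false
  source port > 36530: 48579 > 36530 is true
  payload size between 10368 bytes and 59722 bytes: 48610 in [10368, 59722] is true
  source is internal: yes → true
  NOT TLS handshake observed: yes → false
  NOT destination is internal: yes → false
  source on blocklist: no → false
  payload size ≥ 31299 bytes: 48610 ≥ 31299 is true
  destination zone ∈ {corp, dmz, internet}: guest is not in the set → false
  protocol = TCP: UDP == TCP is false
  destination zone ∈ {corp, dmz, vpn}: guest is not in the set → false
Combine:
[1.1.1] false OR true = true
[1.1.2] false OR false = false
[1.1] true → false = false
[1.2.1] exactly-one(true, true) = false
[1.2.2] true → false = false
[1.2] false OR false = false
[1] false OR false = false
[2.1] false OR false = false
[2.2.2.1] exactly-one(false, false) = false
[2.2.2] NOT false = true
[2.2] true OR true = true
[2.3.1.1] false AND false AND false = false
[2.3.1] NOT false = true
[2.3] NOT true = false
[2] false AND true AND false = false
[root] false OR false = false
Overall: false → dropped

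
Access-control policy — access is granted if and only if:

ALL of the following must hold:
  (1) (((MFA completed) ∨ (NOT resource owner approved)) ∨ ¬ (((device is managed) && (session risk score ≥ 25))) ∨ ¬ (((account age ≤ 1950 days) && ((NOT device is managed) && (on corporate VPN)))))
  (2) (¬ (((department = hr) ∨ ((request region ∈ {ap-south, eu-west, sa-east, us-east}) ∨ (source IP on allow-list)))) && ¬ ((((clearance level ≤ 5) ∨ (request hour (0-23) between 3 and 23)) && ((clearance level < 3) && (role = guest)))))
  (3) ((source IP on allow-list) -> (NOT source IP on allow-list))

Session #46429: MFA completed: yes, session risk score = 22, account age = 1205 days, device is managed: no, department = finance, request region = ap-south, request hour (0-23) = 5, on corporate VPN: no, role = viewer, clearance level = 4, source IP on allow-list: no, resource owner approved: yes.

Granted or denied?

Denied

Atomic conditions:
  MFA completed: yes → true
  NOT resource owner approved: yes → false
  device is managed: no → false
  session risk score ≥ 25: 22 ≥ 25 is false
  account age ≤ 1950 days: 1205 ≤ 1950 is true
  NOT device is managed: no → true
  on corporate VPN: no → false
  department = hr: finance == hr is false
  request region ∈ {ap-south, eu-west, sa-east, us-east}: ap-south is in the set → true
  source IP on allow-list: no → false
  clearance level ≤ 5: 4 ≤ 5 is true
  request hour (0-23) between 3 and 23: 5 in [3, 23] is true
  clearance level < 3: 4 < 3 is false
  role = guest: viewer == guest is false
  NOT source IP on allow-list: no → true
Combine:
[1.1] true OR false = true
[1.2.1] false AND false = false
[1.2] NOT false = true
[1.3.1.2] true AND false = false
[1.3.1] true AND false = false
[1.3] NOT false = true
[1] true OR true OR true = true
[2.1.1.2] true OR false = true
[2.1.1] false OR true = true
[2.1] NOT true = false
[2.2.1.1] true OR true = true
[2.2.1.2] false AND false = false
[2.2.1] true AND false = false
[2.2] NOT false = true
[2] false AND true = false
[3] false → true (antecedent false ⇒ implication holds) = true
[root] true AND false AND true = false
Overall: false → denied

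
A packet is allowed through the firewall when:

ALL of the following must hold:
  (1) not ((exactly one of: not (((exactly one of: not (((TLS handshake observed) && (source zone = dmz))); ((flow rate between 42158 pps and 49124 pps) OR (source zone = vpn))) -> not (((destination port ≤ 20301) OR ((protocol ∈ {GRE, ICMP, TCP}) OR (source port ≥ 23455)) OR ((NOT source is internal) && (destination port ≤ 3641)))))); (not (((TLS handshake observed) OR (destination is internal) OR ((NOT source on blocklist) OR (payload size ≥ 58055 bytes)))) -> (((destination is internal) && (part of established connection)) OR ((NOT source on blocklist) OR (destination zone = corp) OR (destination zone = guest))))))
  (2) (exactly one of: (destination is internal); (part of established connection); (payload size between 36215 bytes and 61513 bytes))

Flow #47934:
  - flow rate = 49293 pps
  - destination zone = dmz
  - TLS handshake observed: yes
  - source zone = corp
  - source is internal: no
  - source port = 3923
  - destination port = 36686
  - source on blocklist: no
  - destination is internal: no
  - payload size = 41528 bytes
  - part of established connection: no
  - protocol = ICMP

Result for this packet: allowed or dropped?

Allowed

Atomic conditions:
  TLS handshake observed: yes → true
  source zone = dmz: corp == dmz is false
  flow rate between 42158 pps and 49124 pps: 49293 in [42158, 49124] is false
  source zone = vpn: corp == vpn is false
  destination port ≤ 20301: 36686 ≤ 20301 is false
  protocol ∈ {GRE, ICMP, TCP}: ICMP is in the set → true
  source port ≥ 23455: 3923 ≥ 23455 is false
  NOT source is internal: no → true
  destination port ≤ 3641: 36686 ≤ 3641 is false
  destination is internal: no → false
  NOT source on blocklist: no → true
  payload size ≥ 58055 bytes: 41528 ≥ 58055 is false
  part of established connection: no → false
  destination zone = corp: dmz == corp is false
  destination zone = guest: dmz == guest is false
  payload size between 36215 bytes and 61513 bytes: 41528 in [36215, 61513] is true
Combine:
[1.1.1.1.1.1.1] true AND false = false
[1.1.1.1.1.1] NOT false = true
[1.1.1.1.1.2] false OR false = false
[1.1.1.1.1] exactly-one(true, false) = true
[1.1.1.1.2.1.2] true OR false = true
[1.1.1.1.2.1.3] true AND false = false
[1.1.1.1.2.1] false OR true OR false = true
[1.1.1.1.2] NOT true = false
[1.1.1.1] true → false = false
[1.1.1] NOT false = true
[1.1.2.1.1.3] true OR false = true
[1.1.2.1.1] true OR false OR true = true
[1.1.2.1] NOT true = false
[1.1.2.2.1] false AND false = false
[1.1.2.2.2] true OR false OR false = true
[1.1.2.2] false OR true = true
[1.1.2] false → true (antecedent false ⇒ implication holds) = true
[1.1] exactly-one(true, true) = false
[1] NOT false = true
[2] exactly-one(false, false, true) = true
[root] true AND true = true
Overall: true → allowed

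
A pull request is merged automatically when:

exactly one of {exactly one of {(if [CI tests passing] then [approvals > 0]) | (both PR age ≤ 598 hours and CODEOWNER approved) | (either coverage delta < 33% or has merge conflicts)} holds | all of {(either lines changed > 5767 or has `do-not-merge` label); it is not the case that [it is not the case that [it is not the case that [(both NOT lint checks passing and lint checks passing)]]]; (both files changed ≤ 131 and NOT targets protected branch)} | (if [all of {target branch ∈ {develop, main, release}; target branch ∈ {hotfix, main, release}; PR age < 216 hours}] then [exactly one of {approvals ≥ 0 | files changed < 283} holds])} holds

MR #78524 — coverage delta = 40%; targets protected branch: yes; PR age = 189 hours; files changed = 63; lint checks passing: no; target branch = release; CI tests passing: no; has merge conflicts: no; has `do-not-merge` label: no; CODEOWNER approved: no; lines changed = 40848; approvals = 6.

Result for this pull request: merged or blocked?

Merged

Atomic conditions:
  CI tests passing: no → false
  approvals > 0: 6 > 0 is true
  PR age ≤ 598 hours: 189 ≤ 598 is true
  CODEOWNER approved: no → false
  coverage delta < 33%: 40 < 33 is false
  has merge conflicts: no → false
  lines changed > 5767: 40848 > 5767 is true
  has `do-not-merge` label: no → false
  NOT lint checks passing: no → true
  lint checks passing: no → false
  files changed ≤ 131: 63 ≤ 131 is true
  NOT targets protected branch: yes → false
  target branch ∈ {develop, main, release}: release is in the set → true
  target branch ∈ {hotfix, main, release}: release is in the set → true
  PR age < 216 hours: 189 < 216 is true
  approvals ≥ 0: 6 ≥ 0 is true
  files changed < 283: 63 < 283 is true
Combine:
[1.1] false → true (antecedent false ⇒ implication holds) = true
[1.2] true AND false = false
[1.3] false OR false = false
[1] exactly-one(true, false, false) = true
[2.1] true OR false = true
[2.2.1.1.1] true AND false = false
[2.2.1.1] NOT false = true
[2.2.1] NOT true = false
[2.2] NOT false = true
[2.3] true AND false = false
[2] true AND true AND false = false
[3.1] true AND true AND true = true
[3.2] exactly-one(true, true) = false
[3] true → false = false
[root] exactly-one(true, false, false) = true
Overall: true → merged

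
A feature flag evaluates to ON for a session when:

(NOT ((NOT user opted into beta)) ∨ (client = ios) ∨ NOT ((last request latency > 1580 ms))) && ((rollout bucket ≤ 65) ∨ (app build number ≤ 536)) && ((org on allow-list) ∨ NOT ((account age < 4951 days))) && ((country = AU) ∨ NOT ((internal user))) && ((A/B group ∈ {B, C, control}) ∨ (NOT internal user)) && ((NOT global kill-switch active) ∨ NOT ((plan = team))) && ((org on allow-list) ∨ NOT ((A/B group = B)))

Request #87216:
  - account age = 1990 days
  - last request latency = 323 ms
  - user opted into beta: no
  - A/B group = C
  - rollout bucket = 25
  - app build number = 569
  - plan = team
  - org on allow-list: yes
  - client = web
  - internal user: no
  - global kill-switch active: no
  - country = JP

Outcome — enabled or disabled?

Atomic conditions:
  NOT user opted into beta: no → true
  client = ios: web == ios is false
  last request latency > 1580 ms: 323 > 1580 is false
  rollout bucket ≤ 65: 25 ≤ 65 is true
  app build number ≤ 536: 569 ≤ 536 is false
  org on allow-list: yes → true
  account age < 4951 days: 1990 < 4951 is true
  country = AU: JP == AU is false
  internal user: no → false
  A/B group ∈ {B, C, control}: C is in the set → true
  NOT internal user: no → true
  NOT global kill-switch active: no → true
  plan = team: team == team is true
  A/B group = B: C == B is false
Combine:
[1.1] NOT true = false
[1.3] NOT false = true
[1] false OR false OR true = true
[2] true OR false = true
[3.2] NOT true = false
[3] true OR false = true
[4.2] NOT false = true
[4] false OR true = true
[5] true OR true = true
[6.2] NOT true = false
[6] true OR false = true
[7.2] NOT false = true
[7] true OR true = true
[root] true AND true AND true AND true AND true AND true AND true = true
Overall: true → enabled

Enabled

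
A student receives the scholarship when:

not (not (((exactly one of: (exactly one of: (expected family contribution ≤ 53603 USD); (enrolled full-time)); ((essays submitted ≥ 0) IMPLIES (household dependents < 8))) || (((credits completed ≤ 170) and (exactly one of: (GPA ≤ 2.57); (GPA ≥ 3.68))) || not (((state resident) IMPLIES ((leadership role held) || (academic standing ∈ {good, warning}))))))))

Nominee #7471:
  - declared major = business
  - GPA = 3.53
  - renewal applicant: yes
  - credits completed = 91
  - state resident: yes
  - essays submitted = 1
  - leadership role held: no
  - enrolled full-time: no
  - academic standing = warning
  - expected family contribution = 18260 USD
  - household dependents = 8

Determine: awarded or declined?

Awarded

Atomic conditions:
  expected family contribution ≤ 53603 USD: 18260 ≤ 53603 is true
  enrolled full-time: no → false
  essays submitted ≥ 0: 1 ≥ 0 is true
  household dependents < 8: 8 < 8 is false
  credits completed ≤ 170: 91 ≤ 170 is true
  GPA ≤ 2.57: 3.53 ≤ 2.57 is false
  GPA ≥ 3.68: 3.53 ≥ 3.68 is false
  state resident: yes → true
  leadership role held: no → false
  academic standing ∈ {good, warning}: warning is in the set → true
Combine:
[1.1.1.1] exactly-one(true, false) = true
[1.1.1.2] true → false = false
[1.1.1] exactly-one(true, false) = true
[1.1.2.1.2] exactly-one(false, false) = false
[1.1.2.1] true AND false = false
[1.1.2.2.1.2] false OR true = true
[1.1.2.2.1] true → true = true
[1.1.2.2] NOT true = false
[1.1.2] false OR false = false
[1.1] true OR false = true
[1] NOT true = false
[root] NOT false = true
Overall: true → awarded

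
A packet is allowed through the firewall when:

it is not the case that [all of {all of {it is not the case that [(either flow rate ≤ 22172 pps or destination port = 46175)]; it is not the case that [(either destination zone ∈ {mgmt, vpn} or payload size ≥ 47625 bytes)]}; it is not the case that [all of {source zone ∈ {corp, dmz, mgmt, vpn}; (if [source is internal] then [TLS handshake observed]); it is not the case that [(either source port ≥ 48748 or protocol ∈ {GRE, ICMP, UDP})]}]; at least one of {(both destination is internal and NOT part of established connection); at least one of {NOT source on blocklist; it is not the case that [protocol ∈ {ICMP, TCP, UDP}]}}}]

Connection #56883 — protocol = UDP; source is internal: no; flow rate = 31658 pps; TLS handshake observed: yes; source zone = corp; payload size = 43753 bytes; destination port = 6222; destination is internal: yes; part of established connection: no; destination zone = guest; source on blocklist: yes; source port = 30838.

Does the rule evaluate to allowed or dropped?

Dropped

Atomic conditions:
  flow rate ≤ 22172 pps: 31658 ≤ 22172 is false
  destination port = 46175: 6222 == 46175 is false
  destination zone ∈ {mgmt, vpn}: guest is not in the set → false
  payload size ≥ 47625 bytes: 43753 ≥ 47625 is false
  source zone ∈ {corp, dmz, mgmt, vpn}: corp is in the set → true
  source is internal: no → false
  TLS handshake observed: yes → true
  source port ≥ 48748: 30838 ≥ 48748 is false
  protocol ∈ {GRE, ICMP, UDP}: UDP is in the set → true
  destination is internal: yes → true
  NOT part of established connection: no → true
  NOT source on blocklist: yes → false
  protocol ∈ {ICMP, TCP, UDP}: UDP is in the set → true
Combine:
[1.1.1.1] false OR false = false
[1.1.1] NOT false = true
[1.1.2.1] false OR false = false
[1.1.2] NOT false = true
[1.1] true AND true = true
[1.2.1.2] false → true (antecedent false ⇒ implication holds) = true
[1.2.1.3.1] false OR true = true
[1.2.1.3] NOT true = false
[1.2.1] true AND true AND false = false
[1.2] NOT false = true
[1.3.1] true AND true = true
[1.3.2.2] NOT true = false
[1.3.2] false OR false = false
[1.3] true OR false = true
[1] true AND true AND true = true
[root] NOT true = false
Overall: false → dropped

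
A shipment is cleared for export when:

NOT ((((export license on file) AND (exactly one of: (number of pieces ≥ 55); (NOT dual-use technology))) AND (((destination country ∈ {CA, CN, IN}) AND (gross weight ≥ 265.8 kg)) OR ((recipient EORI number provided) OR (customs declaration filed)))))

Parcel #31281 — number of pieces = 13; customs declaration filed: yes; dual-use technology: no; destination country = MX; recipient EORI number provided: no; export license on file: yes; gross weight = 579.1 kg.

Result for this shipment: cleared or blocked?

Atomic conditions:
  export license on file: yes → true
  number of pieces ≥ 55: 13 ≥ 55 is false
  NOT dual-use technology: no → true
  destination country ∈ {CA, CN, IN}: MX is not in the set → false
  gross weight ≥ 265.8 kg: 579.1 ≥ 265.8 is true
  recipient EORI number provided: no → false
  customs declaration filed: yes → true
Combine:
[1.1.2] exactly-one(false, true) = true
[1.1] true AND true = true
[1.2.1] false AND true = false
[1.2.2] false OR true = true
[1.2] false OR true = true
[1] true AND true = true
[root] NOT true = false
Overall: false → blocked

Blocked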